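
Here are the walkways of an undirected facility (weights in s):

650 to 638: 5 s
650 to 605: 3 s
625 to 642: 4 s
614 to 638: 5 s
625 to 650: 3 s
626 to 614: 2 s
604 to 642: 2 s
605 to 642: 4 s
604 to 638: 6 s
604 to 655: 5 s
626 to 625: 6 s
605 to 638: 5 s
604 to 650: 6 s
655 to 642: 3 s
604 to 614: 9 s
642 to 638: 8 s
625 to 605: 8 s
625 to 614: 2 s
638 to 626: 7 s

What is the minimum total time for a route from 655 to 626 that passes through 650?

17 s

Shortest 655→650: 655 → 642 → 605 → 650 = 10
Shortest 650→626: 650 → 625 → 614 → 626 = 7
Total via 650: 10 + 7 = 17 s.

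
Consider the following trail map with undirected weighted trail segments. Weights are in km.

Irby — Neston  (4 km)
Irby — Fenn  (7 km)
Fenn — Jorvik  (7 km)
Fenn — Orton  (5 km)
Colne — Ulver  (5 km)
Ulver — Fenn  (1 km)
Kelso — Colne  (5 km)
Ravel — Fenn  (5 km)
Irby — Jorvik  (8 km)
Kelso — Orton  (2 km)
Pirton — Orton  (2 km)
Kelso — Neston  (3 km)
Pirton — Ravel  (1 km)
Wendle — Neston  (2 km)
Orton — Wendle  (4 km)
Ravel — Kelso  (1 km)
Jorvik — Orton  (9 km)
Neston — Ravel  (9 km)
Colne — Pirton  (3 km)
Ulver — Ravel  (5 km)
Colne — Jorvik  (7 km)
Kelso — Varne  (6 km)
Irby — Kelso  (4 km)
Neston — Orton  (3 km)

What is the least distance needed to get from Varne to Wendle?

11 km

Shortest distances from Varne:
Varne: 0
Kelso: 6  (via Varne)
Ravel: 7  (via Kelso)
Orton: 8  (via Kelso)
Pirton: 8  (via Ravel)
Neston: 9  (via Kelso)
Irby: 10  (via Kelso)
Colne: 11  (via Kelso)
Wendle: 11  (via Neston)
Shortest route: Varne–Kelso–Neston–Wendle = 11 km.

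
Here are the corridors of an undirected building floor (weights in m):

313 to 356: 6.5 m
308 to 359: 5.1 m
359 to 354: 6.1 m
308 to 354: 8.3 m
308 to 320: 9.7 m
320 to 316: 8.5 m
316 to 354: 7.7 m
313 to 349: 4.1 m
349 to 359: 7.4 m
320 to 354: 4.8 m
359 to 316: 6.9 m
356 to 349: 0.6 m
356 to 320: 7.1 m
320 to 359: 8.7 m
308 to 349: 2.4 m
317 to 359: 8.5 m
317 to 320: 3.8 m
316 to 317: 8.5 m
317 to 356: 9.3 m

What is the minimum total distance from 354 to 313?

14.8 m

Enumerating some paths:
354 - 308 - 349 - 313: 8.3+2.4+4.1 = 14.8
354 - 320 - 356 - 349 - 313: 4.8+7.1+0.6+4.1 = 16.6
The minimum is 14.8 m via 354 - 308 - 349 - 313.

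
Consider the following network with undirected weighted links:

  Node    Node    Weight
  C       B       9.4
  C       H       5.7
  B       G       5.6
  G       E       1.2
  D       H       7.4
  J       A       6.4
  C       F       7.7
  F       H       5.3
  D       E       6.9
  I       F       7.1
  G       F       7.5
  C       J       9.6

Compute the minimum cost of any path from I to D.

19.8

Settle nodes by increasing distance from I:
I: 0
F: 7.1  (via I)
H: 12.4  (via F)
G: 14.6  (via F)
C: 14.8  (via F)
E: 15.8  (via G)
D: 19.8  (via H)
Shortest route: I → F → H → D = 19.8.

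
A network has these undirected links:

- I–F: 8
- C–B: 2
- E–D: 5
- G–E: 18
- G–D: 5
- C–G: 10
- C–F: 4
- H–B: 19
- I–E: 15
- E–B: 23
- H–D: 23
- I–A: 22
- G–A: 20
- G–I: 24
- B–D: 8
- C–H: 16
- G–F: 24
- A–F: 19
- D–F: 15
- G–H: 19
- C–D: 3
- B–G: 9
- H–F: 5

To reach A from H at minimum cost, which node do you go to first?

F

Compare a few routes:
H → F → I → A: 5+8+22 = 35
H → C → F → A: 16+4+19 = 39
H → F → A: 5+19 = 24
H → F → C → D → G → A: 5+4+3+5+20 = 37
The minimum is 24 via H → F → A.
So from H the first move is to F.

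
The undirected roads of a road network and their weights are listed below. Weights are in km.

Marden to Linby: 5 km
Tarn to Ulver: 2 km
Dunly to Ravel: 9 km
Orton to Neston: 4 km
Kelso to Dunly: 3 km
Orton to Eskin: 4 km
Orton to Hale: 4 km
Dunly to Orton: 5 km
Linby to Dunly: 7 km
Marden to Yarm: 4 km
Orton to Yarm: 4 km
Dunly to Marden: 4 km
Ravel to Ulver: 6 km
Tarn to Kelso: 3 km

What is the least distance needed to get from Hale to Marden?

Compare a few routes:
Hale–Orton–Dunly–Marden: 4+5+4 = 13
Hale–Orton–Yarm–Marden: 4+4+4 = 12
Cheapest is Hale–Orton–Yarm–Marden at 12 km.

12 km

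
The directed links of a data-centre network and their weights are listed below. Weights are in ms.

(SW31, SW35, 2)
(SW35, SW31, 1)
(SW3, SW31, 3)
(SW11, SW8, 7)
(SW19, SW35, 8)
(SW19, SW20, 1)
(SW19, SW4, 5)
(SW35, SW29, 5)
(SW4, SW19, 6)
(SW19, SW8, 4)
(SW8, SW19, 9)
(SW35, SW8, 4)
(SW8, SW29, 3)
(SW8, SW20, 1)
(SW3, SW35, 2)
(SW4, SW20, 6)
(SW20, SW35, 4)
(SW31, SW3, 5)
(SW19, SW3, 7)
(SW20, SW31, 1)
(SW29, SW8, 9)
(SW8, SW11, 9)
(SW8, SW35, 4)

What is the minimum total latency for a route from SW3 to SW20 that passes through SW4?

26 ms

Best SW3 to SW4: SW3–SW35–SW8–SW19–SW4 costing 20
Shortest SW4→SW20: SW4–SW20 = 6
Total via SW4: 20 + 6 = 26 ms.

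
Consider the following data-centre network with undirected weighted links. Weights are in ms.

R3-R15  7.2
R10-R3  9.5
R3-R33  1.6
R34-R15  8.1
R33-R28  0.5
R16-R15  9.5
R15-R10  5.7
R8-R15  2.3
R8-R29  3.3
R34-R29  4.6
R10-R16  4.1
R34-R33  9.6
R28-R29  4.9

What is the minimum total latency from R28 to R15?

Running Dijkstra from R28:
R28: 0
R33: 0.5  (via R28)
R3: 2.1  (via R33)
R29: 4.9  (via R28)
R8: 8.2  (via R29)
R15: 9.3  (via R3)
Shortest route: R28–R33–R3–R15 = 9.3 ms.

9.3 ms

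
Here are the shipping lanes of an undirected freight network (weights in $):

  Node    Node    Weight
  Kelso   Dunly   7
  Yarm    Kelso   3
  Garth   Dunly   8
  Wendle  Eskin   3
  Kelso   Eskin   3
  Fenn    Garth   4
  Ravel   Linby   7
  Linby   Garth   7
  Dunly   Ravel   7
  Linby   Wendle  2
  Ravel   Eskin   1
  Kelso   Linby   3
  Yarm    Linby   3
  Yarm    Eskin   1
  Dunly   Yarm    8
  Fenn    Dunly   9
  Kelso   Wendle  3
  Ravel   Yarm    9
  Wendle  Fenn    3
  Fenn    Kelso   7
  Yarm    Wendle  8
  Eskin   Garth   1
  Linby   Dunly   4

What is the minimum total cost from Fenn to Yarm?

$6

Compare a few routes:
Fenn - Garth - Eskin - Yarm: 4+1+1 = 6
Fenn - Wendle - Eskin - Yarm: 3+3+1 = 7
Fenn - Wendle - Linby - Yarm: 3+2+3 = 8
Cheapest is Fenn - Garth - Eskin - Yarm at $6.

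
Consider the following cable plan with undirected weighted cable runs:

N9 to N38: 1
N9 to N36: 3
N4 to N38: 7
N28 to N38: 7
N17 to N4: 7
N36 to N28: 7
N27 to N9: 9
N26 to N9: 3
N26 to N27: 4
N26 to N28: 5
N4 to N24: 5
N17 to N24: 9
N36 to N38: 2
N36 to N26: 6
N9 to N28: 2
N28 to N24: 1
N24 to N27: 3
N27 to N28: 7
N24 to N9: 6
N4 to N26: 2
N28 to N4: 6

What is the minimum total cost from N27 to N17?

Compare a few routes:
N27 - N24 - N4 - N17: 3+5+7 = 15
N27 - N26 - N4 - N17: 4+2+7 = 13
N27 - N24 - N17: 3+9 = 12
The minimum is 12 via N27 - N24 - N17.

12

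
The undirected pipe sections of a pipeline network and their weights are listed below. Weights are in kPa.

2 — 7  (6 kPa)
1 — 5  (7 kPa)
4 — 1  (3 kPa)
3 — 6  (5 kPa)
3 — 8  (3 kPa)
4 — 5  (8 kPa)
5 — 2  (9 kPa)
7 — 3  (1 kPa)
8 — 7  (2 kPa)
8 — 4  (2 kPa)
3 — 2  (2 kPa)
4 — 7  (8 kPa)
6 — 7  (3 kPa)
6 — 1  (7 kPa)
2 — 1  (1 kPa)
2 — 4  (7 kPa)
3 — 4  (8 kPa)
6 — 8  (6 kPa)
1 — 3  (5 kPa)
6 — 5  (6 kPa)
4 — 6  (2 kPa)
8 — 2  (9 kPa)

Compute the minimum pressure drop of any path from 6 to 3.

Compare a few routes:
6 - 7 - 3: 3+1 = 4
6 - 3: 5 = 5
The minimum is 4 kPa via 6 - 7 - 3.

4 kPa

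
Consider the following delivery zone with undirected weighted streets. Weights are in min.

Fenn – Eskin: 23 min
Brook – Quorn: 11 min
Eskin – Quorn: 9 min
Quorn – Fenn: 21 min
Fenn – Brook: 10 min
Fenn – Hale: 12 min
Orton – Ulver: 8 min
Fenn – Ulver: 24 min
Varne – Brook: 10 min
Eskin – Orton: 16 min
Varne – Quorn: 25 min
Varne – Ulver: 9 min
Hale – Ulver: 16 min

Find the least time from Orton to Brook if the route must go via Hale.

46 min

Shortest Orton→Hale: Orton–Ulver–Hale = 24
Shortest Hale→Brook: Hale–Fenn–Brook = 22
Total via Hale: 24 + 22 = 46 min.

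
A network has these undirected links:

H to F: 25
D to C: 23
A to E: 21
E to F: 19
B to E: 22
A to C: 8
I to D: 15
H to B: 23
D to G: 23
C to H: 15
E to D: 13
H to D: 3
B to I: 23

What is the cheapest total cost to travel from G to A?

Candidate routes:
G → D → E → A: 23+13+21 = 57
G → D → H → C → A: 23+3+15+8 = 49
G → D → C → A: 23+23+8 = 54
Cheapest is G → D → H → C → A at 49.

49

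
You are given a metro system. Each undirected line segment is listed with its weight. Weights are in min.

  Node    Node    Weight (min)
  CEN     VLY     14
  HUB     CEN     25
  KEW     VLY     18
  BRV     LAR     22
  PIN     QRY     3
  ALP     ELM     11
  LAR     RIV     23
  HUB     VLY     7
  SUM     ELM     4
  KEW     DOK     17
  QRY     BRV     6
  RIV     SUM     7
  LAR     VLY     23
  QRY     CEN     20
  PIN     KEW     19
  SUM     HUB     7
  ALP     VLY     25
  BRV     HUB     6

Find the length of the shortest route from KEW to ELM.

Running Dijkstra from KEW:
KEW: 0
DOK: 17  (via KEW)
VLY: 18  (via KEW)
PIN: 19  (via KEW)
QRY: 22  (via PIN)
HUB: 25  (via VLY)
BRV: 28  (via QRY)
SUM: 32  (via HUB)
CEN: 32  (via VLY)
ELM: 36  (via SUM)
Shortest route: KEW–VLY–HUB–SUM–ELM = 36 min.

36 min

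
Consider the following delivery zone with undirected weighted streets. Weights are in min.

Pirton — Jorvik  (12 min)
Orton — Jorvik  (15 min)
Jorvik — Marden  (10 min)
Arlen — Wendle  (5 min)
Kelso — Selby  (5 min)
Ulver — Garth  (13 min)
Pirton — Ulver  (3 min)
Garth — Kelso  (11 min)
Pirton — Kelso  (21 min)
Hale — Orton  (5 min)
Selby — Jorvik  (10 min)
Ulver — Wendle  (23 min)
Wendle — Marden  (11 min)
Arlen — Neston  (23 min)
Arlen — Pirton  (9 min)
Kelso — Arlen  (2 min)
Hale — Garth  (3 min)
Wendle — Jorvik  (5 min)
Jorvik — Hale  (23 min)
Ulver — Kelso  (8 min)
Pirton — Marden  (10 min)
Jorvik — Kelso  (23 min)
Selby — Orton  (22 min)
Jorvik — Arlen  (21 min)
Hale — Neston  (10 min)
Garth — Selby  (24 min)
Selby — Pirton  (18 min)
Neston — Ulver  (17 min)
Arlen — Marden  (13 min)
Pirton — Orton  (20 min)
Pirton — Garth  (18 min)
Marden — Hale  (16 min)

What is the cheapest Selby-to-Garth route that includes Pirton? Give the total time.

Best Selby to Pirton: Selby–Kelso–Arlen–Pirton costing 16
Best Pirton to Garth: Pirton–Ulver–Garth costing 16
Total via Pirton: 16 + 16 = 32 min.

32 min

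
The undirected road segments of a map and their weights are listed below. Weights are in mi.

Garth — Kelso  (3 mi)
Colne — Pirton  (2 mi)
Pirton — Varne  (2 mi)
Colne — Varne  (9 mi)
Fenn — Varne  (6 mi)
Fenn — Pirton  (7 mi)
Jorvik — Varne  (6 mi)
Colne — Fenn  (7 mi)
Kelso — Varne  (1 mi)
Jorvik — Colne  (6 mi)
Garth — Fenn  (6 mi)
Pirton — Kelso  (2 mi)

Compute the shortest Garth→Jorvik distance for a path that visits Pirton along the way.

13 mi

Best Garth to Pirton: Garth → Kelso → Pirton costing 5
Shortest Pirton→Jorvik: Pirton → Varne → Jorvik = 8
Total via Pirton: 5 + 8 = 13 mi.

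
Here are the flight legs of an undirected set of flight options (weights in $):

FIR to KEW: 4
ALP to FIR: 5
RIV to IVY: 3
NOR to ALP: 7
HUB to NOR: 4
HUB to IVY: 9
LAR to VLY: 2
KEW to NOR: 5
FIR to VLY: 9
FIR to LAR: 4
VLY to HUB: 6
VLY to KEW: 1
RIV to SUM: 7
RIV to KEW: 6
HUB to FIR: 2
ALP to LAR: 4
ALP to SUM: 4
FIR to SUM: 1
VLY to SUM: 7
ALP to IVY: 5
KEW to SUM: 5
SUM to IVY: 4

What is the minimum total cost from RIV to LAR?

Running Dijkstra from RIV:
RIV: 0
IVY: 3  (via RIV)
KEW: 6  (via RIV)
SUM: 7  (via RIV)
VLY: 7  (via KEW)
FIR: 8  (via SUM)
ALP: 8  (via IVY)
LAR: 9  (via VLY)
Shortest route: RIV–KEW–VLY–LAR = $9.

$9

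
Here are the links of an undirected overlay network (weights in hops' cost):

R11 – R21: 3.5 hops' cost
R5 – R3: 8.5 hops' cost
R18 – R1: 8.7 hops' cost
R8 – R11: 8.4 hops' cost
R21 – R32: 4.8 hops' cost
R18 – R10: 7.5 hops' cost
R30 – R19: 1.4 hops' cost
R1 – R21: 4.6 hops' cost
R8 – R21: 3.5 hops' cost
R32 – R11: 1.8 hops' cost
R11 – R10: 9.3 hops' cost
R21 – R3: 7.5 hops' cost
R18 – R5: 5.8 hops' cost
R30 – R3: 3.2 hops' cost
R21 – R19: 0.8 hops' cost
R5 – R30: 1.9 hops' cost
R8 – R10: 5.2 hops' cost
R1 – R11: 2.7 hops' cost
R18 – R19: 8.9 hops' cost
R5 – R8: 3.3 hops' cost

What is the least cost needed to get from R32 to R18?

13.2 hops' cost

Candidate routes:
R32–R11–R1–R18: 1.8+2.7+8.7 = 13.2
R32–R21–R19–R30–R5–R18: 4.8+0.8+1.4+1.9+5.8 = 14.7
R32–R21–R19–R18: 4.8+0.8+8.9 = 14.5
Cheapest is R32–R11–R1–R18 at 13.2 hops' cost.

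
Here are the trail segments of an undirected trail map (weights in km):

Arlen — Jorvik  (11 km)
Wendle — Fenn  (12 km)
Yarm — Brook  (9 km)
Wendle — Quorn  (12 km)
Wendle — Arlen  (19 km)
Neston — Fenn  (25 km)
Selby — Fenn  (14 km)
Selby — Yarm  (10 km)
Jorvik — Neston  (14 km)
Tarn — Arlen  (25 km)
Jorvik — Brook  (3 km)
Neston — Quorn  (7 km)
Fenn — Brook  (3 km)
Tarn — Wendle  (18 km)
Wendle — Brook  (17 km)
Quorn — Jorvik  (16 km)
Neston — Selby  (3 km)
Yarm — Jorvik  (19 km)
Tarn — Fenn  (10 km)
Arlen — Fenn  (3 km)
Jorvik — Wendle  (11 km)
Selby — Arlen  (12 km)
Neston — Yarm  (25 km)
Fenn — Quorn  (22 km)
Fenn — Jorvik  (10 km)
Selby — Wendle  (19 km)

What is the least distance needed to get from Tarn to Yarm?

Candidate routes:
Tarn–Fenn–Jorvik–Brook–Yarm: 10+10+3+9 = 32
Tarn–Fenn–Brook–Yarm: 10+3+9 = 22
The minimum is 22 km via Tarn–Fenn–Brook–Yarm.

22 km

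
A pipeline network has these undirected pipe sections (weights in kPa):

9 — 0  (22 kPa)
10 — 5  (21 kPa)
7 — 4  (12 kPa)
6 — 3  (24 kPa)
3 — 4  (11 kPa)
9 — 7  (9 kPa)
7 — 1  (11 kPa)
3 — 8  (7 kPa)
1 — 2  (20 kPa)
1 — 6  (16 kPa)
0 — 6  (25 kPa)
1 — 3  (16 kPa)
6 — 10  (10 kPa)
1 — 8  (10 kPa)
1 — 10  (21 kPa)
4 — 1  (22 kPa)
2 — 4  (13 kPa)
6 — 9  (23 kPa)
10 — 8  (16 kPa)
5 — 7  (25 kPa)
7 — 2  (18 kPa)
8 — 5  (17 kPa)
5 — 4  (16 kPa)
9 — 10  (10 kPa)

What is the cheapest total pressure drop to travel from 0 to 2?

Settle nodes by increasing distance from 0:
0: 0
9: 22  (via 0)
6: 25  (via 0)
7: 31  (via 9)
10: 32  (via 9)
1: 41  (via 6)
4: 43  (via 7)
8: 48  (via 10)
2: 49  (via 7)
Shortest route: 0 → 9 → 7 → 2 = 49 kPa.

49 kPa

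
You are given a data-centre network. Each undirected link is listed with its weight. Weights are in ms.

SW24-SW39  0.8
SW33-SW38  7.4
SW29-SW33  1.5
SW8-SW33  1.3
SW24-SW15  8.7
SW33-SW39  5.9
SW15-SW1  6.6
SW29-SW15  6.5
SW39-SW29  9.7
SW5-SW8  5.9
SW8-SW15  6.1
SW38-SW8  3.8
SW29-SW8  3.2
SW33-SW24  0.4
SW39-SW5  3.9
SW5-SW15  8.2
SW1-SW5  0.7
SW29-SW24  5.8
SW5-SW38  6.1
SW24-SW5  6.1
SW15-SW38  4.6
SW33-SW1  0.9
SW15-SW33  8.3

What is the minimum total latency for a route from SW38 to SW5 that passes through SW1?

Shortest SW38→SW1: SW38–SW8–SW33–SW1 = 6
Shortest SW1→SW5: SW1–SW5 = 0.7
Total via SW1: 6 + 0.7 = 6.7 ms.

6.7 ms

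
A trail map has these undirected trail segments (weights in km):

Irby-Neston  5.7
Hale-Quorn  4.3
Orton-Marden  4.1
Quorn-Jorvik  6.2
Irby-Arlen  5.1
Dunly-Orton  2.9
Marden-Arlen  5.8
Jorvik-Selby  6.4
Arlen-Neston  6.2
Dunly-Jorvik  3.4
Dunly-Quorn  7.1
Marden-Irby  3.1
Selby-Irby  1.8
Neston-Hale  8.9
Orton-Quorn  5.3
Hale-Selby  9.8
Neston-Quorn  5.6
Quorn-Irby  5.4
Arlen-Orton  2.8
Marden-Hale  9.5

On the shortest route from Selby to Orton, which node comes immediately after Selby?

Irby

Candidate routes:
Selby → Jorvik → Dunly → Orton: 6.4+3.4+2.9 = 12.7
Selby → Irby → Quorn → Orton: 1.8+5.4+5.3 = 12.5
Selby → Irby → Marden → Orton: 1.8+3.1+4.1 = 9
Selby → Irby → Arlen → Orton: 1.8+5.1+2.8 = 9.7
The minimum is 9 km via Selby → Irby → Marden → Orton.
So from Selby the first move is to Irby.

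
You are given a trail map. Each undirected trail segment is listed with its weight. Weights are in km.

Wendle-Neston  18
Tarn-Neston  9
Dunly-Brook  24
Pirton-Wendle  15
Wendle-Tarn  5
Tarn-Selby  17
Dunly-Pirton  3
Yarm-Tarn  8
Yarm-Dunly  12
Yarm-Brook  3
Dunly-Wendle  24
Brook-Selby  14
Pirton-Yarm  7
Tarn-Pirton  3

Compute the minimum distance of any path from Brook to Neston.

Compare a few routes:
Brook–Yarm–Pirton–Tarn–Neston: 3+7+3+9 = 22
Brook–Yarm–Tarn–Neston: 3+8+9 = 20
Brook–Yarm–Dunly–Pirton–Tarn–Neston: 3+12+3+3+9 = 30
Cheapest is Brook–Yarm–Tarn–Neston at 20 km.

20 km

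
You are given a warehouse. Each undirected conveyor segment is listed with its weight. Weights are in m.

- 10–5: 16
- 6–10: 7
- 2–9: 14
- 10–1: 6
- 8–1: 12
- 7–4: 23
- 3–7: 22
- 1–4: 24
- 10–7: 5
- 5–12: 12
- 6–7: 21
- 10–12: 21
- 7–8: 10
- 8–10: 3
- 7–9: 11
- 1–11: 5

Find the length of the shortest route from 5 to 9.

Candidate routes:
5 - 10 - 7 - 9: 16+5+11 = 32
5 - 12 - 10 - 7 - 9: 12+21+5+11 = 49
5 - 10 - 8 - 7 - 9: 16+3+10+11 = 40
The minimum is 32 m via 5 - 10 - 7 - 9.

32 m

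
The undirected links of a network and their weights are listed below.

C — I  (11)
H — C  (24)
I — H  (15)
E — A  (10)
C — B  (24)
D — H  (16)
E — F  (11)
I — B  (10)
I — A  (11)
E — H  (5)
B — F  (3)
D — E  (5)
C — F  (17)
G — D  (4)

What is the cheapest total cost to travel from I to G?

29

Candidate routes:
I → B → F → E → D → G: 10+3+11+5+4 = 33
I → H → E → D → G: 15+5+5+4 = 29
I → A → E → D → G: 11+10+5+4 = 30
The minimum is 29 via I → H → E → D → G.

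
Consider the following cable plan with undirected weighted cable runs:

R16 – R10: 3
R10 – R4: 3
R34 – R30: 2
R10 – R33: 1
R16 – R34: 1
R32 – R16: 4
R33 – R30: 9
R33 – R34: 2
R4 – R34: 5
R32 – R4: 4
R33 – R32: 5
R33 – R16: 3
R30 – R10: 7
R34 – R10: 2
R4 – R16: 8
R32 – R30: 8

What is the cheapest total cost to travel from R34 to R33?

Running Dijkstra from R34:
R34: 0
R16: 1  (via R34)
R10: 2  (via R34)
R30: 2  (via R34)
R33: 2  (via R34)
Shortest route: R34–R33 = 2.

2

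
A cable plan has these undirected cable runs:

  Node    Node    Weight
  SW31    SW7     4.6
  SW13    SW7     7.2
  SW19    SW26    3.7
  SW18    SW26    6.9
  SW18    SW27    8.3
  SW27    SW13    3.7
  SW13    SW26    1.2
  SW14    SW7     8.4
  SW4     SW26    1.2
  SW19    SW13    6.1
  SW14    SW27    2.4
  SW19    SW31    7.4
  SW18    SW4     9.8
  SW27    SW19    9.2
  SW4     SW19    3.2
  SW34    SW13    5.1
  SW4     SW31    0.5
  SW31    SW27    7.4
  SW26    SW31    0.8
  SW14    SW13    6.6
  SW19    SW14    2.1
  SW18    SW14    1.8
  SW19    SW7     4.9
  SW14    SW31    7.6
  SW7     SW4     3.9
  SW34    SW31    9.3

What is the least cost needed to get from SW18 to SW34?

Enumerating some paths:
SW18–SW14–SW27–SW13–SW34: 1.8+2.4+3.7+5.1 = 13
SW18–SW26–SW13–SW34: 6.9+1.2+5.1 = 13.2
Cheapest is SW18–SW14–SW27–SW13–SW34 at 13.

13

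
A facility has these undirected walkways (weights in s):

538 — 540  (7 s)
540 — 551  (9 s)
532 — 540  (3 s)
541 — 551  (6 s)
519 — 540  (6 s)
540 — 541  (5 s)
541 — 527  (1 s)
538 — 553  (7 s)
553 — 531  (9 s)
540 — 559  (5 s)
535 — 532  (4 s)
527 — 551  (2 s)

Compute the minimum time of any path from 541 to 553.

19 s

Compare a few routes:
541–540–538–553: 5+7+7 = 19
541–527–551–540–538–553: 1+2+9+7+7 = 26
Cheapest is 541–540–538–553 at 19 s.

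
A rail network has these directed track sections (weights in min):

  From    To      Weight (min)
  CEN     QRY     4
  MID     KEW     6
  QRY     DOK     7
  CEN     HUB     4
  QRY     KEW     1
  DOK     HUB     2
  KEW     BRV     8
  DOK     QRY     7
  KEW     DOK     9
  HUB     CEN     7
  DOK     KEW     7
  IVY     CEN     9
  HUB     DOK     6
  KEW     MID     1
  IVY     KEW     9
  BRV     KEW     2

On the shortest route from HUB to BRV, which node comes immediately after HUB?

Compare a few routes:
HUB - CEN - QRY - KEW - BRV: 7+4+1+8 = 20
HUB - CEN - QRY - DOK - KEW - BRV: 7+4+7+7+8 = 33
HUB - DOK - QRY - KEW - BRV: 6+7+1+8 = 22
HUB - DOK - KEW - BRV: 6+7+8 = 21
The minimum is 20 min via HUB - CEN - QRY - KEW - BRV.
So from HUB the first move is to CEN.

CEN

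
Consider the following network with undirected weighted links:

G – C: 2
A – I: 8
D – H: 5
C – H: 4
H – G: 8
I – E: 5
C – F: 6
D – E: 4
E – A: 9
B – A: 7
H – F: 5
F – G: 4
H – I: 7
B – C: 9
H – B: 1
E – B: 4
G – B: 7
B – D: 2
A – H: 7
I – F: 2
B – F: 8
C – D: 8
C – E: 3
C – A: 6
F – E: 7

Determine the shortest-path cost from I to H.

7

Compare a few routes:
I–H: 7 = 7
I–E–C–H: 5+3+4 = 12
I–F–B–H: 2+8+1 = 11
I–E–B–H: 5+4+1 = 10
Cheapest is I–H at 7.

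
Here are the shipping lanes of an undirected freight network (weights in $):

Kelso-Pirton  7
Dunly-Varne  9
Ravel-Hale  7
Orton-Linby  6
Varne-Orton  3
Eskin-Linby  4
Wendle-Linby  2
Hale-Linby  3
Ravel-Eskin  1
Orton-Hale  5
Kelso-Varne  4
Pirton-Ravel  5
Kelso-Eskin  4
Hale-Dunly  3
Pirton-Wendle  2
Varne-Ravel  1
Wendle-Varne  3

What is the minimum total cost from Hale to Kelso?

$11

Enumerating some paths:
Hale → Linby → Eskin → Kelso: 3+4+4 = 11
Hale → Linby → Wendle → Varne → Kelso: 3+2+3+4 = 12
Hale → Orton → Varne → Kelso: 5+3+4 = 12
The minimum is $11 via Hale → Linby → Eskin → Kelso.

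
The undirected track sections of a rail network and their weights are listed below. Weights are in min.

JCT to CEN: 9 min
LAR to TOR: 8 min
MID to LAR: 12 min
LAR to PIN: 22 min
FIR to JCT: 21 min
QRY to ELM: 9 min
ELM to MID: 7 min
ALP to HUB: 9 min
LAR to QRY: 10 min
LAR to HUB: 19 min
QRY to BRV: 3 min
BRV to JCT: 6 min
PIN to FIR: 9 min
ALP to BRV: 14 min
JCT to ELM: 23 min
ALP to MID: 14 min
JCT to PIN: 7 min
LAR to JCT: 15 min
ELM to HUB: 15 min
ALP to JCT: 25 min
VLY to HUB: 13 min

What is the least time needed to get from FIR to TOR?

Compare a few routes:
FIR–PIN–JCT–BRV–QRY–LAR–TOR: 9+7+6+3+10+8 = 43
FIR–PIN–LAR–TOR: 9+22+8 = 39
Cheapest is FIR–PIN–LAR–TOR at 39 min.

39 min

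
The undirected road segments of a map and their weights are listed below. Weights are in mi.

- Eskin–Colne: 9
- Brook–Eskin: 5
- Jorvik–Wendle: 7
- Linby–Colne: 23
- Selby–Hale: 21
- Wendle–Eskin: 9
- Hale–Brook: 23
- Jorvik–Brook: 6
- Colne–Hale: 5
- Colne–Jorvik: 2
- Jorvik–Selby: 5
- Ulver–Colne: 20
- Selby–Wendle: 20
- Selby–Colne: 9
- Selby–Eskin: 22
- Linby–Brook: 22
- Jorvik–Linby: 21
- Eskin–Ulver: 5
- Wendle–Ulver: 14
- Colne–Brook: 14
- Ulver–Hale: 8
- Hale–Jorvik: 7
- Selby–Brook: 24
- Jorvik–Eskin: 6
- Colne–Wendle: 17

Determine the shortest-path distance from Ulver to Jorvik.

Enumerating some paths:
Ulver–Eskin–Jorvik: 5+6 = 11
Ulver–Hale–Jorvik: 8+7 = 15
Ulver–Hale–Colne–Jorvik: 8+5+2 = 15
The minimum is 11 mi via Ulver–Eskin–Jorvik.

11 mi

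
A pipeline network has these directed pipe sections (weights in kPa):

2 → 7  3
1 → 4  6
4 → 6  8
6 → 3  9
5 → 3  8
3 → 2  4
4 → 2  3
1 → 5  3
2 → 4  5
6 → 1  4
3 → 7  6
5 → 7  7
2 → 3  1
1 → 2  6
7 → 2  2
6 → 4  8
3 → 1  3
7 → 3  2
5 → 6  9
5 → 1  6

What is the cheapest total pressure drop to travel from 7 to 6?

15 kPa

Running Dijkstra from 7:
7: 0
2: 2  (via 7)
3: 2  (via 7)
1: 5  (via 3)
4: 7  (via 2)
5: 8  (via 1)
6: 15  (via 4)
Shortest route: 7 → 2 → 4 → 6 = 15 kPa.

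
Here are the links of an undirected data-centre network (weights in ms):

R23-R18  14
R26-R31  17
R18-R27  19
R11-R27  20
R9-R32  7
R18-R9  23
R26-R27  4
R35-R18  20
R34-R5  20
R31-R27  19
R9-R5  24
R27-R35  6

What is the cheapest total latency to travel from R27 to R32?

Settle nodes by increasing distance from R27:
R27: 0
R26: 4  (via R27)
R35: 6  (via R27)
R31: 19  (via R27)
R18: 19  (via R27)
R11: 20  (via R27)
R23: 33  (via R18)
R9: 42  (via R18)
R32: 49  (via R9)
Shortest route: R27 → R18 → R9 → R32 = 49 ms.

49 ms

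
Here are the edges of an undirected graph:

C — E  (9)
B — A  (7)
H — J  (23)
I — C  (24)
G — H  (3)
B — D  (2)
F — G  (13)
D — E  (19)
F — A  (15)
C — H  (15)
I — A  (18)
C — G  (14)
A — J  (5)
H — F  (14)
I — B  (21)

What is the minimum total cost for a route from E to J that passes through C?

47

Shortest E→C: E–C = 9
Shortest C→J: C–H–J = 38
Total via C: 9 + 38 = 47.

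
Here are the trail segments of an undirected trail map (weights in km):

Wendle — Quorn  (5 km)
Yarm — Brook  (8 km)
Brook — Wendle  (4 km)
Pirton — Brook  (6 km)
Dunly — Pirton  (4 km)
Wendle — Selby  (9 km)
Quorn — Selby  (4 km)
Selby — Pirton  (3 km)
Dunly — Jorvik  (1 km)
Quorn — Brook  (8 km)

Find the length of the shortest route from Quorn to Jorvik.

12 km

Compare a few routes:
Quorn–Selby–Pirton–Dunly–Jorvik: 4+3+4+1 = 12
Quorn–Brook–Pirton–Dunly–Jorvik: 8+6+4+1 = 19
Quorn–Wendle–Brook–Pirton–Dunly–Jorvik: 5+4+6+4+1 = 20
The minimum is 12 km via Quorn–Selby–Pirton–Dunly–Jorvik.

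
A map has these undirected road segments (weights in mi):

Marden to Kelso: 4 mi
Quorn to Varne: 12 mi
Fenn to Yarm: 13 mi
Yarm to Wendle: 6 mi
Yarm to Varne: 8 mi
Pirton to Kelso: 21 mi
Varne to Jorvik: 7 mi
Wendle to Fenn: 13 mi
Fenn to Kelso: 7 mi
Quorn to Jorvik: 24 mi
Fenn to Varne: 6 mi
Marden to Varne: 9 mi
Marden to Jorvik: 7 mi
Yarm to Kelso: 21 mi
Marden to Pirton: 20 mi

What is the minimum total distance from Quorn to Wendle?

Running Dijkstra from Quorn:
Quorn: 0
Varne: 12  (via Quorn)
Fenn: 18  (via Varne)
Jorvik: 19  (via Varne)
Yarm: 20  (via Varne)
Marden: 21  (via Varne)
Kelso: 25  (via Fenn)
Wendle: 26  (via Yarm)
Shortest route: Quorn → Varne → Yarm → Wendle = 26 mi.

26 mi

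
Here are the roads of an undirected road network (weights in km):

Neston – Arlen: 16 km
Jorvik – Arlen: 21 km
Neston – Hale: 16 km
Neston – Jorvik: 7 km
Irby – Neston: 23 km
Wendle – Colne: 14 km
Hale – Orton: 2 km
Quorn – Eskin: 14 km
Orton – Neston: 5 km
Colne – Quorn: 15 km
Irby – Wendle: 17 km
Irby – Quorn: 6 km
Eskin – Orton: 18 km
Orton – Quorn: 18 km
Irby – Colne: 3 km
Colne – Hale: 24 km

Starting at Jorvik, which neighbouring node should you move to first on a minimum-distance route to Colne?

Neston

Candidate routes:
Jorvik - Neston - Orton - Hale - Colne: 7+5+2+24 = 38
Jorvik - Neston - Orton - Quorn - Irby - Colne: 7+5+18+6+3 = 39
Jorvik - Neston - Irby - Colne: 7+23+3 = 33
The minimum is 33 km via Jorvik - Neston - Irby - Colne.
So from Jorvik the first move is to Neston.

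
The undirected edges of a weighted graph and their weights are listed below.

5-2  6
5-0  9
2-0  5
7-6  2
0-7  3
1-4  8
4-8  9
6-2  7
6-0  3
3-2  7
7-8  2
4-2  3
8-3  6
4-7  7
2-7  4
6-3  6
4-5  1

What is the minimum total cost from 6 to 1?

Settle nodes by increasing distance from 6:
6: 0
7: 2  (via 6)
0: 3  (via 6)
8: 4  (via 7)
2: 6  (via 7)
3: 6  (via 6)
4: 9  (via 7)
5: 10  (via 4)
1: 17  (via 4)
Shortest route: 6 → 7 → 4 → 1 = 17.

17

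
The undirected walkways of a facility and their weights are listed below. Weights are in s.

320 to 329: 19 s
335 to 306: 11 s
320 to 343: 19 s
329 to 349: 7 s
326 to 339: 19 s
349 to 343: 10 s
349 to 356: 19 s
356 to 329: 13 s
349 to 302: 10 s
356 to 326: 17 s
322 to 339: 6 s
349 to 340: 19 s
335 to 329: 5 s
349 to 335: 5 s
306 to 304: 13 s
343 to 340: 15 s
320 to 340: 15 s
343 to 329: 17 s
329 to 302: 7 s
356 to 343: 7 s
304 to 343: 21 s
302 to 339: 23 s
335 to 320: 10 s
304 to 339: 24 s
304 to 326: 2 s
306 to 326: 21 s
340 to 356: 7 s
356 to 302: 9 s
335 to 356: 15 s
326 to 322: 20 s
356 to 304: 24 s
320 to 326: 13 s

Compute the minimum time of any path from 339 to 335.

Compare a few routes:
339 → 302 → 349 → 335: 23+10+5 = 38
339 → 302 → 329 → 335: 23+7+5 = 35
The minimum is 35 s via 339 → 302 → 329 → 335.

35 s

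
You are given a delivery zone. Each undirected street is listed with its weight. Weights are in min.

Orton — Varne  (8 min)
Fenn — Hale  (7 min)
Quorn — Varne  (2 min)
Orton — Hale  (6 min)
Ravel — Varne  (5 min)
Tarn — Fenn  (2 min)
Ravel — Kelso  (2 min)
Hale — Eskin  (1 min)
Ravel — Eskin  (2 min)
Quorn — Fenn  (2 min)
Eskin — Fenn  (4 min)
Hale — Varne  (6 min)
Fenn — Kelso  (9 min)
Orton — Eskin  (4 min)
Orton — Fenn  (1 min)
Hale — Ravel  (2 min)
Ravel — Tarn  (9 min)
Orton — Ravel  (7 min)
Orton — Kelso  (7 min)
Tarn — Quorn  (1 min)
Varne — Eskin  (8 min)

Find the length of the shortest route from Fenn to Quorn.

Enumerating some paths:
Fenn–Quorn: 2 = 2
Fenn–Tarn–Quorn: 2+1 = 3
The minimum is 2 min via Fenn–Quorn.

2 min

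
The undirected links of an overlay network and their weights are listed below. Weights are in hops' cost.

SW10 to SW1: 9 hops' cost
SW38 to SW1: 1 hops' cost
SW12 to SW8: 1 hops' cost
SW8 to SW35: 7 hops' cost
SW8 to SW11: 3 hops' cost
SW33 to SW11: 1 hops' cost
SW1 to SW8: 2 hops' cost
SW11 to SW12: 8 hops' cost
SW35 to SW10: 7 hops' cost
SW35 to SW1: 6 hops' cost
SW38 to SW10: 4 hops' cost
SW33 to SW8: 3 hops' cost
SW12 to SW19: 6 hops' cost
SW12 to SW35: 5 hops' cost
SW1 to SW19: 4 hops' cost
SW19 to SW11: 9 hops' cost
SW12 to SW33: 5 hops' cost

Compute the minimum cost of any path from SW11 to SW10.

10 hops' cost

Shortest distances from SW11:
SW11: 0
SW33: 1  (via SW11)
SW8: 3  (via SW11)
SW12: 4  (via SW8)
SW1: 5  (via SW8)
SW38: 6  (via SW1)
SW35: 9  (via SW12)
SW19: 9  (via SW11)
SW10: 10  (via SW38)
Shortest route: SW11 → SW8 → SW1 → SW38 → SW10 = 10 hops' cost.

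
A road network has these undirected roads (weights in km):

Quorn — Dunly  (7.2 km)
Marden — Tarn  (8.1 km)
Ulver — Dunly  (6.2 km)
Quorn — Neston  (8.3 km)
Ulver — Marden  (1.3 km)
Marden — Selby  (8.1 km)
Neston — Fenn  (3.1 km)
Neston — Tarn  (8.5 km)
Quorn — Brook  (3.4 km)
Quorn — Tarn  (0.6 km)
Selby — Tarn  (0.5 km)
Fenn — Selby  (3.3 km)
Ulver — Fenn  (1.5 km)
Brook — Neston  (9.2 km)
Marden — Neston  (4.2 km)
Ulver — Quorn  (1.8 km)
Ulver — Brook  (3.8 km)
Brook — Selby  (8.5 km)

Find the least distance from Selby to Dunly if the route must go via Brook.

Best Selby to Brook: Selby → Tarn → Quorn → Brook costing 4.5
Best Brook to Dunly: Brook → Ulver → Dunly costing 10
Total via Brook: 4.5 + 10 = 14.5 km.

14.5 km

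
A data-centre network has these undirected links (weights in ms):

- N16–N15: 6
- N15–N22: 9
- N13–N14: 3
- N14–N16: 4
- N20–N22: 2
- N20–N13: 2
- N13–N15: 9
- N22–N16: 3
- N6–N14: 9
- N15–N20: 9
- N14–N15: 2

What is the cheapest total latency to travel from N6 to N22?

Settle nodes by increasing distance from N6:
N6: 0
N14: 9  (via N6)
N15: 11  (via N14)
N13: 12  (via N14)
N16: 13  (via N14)
N20: 14  (via N13)
N22: 16  (via N16)
Shortest route: N6–N14–N16–N22 = 16 ms.

16 ms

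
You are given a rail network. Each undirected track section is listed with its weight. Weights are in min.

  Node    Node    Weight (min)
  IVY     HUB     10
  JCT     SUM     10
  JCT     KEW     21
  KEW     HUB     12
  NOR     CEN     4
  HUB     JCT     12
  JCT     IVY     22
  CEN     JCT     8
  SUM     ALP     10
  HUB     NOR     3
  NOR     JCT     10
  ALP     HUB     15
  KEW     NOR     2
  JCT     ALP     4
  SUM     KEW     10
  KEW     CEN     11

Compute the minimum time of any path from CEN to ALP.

Candidate routes:
CEN–JCT–ALP: 8+4 = 12
CEN–NOR–JCT–ALP: 4+10+4 = 18
Cheapest is CEN–JCT–ALP at 12 min.

12 min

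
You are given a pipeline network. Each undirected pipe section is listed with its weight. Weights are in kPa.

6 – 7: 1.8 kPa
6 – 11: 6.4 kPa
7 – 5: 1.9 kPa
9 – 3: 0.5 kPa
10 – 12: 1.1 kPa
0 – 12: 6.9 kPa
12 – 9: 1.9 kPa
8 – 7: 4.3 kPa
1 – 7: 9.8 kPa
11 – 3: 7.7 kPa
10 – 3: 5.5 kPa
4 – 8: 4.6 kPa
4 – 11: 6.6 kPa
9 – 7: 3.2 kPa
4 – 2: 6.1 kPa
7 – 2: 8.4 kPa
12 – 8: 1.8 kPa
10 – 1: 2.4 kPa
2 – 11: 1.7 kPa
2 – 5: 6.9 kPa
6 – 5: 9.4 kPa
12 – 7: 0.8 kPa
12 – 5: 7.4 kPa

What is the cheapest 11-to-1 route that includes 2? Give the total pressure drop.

Best 11 to 2: 11 → 2 costing 1.7
Shortest 2→1: 2 → 7 → 12 → 10 → 1 = 12.7
Total via 2: 1.7 + 12.7 = 14.4 kPa.

14.4 kPa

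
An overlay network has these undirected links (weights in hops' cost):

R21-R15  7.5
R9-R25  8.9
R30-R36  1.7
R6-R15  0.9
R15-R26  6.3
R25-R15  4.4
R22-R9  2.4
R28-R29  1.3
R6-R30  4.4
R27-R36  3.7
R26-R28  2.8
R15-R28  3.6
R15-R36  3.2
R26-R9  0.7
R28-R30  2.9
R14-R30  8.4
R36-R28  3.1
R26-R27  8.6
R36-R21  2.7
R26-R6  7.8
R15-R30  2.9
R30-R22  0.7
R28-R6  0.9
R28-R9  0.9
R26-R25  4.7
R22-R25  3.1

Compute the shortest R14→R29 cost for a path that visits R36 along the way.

Shortest R14→R36: R14–R30–R36 = 10.1
Shortest R36→R29: R36–R28–R29 = 4.4
Total via R36: 10.1 + 4.4 = 14.5 hops' cost.

14.5 hops' cost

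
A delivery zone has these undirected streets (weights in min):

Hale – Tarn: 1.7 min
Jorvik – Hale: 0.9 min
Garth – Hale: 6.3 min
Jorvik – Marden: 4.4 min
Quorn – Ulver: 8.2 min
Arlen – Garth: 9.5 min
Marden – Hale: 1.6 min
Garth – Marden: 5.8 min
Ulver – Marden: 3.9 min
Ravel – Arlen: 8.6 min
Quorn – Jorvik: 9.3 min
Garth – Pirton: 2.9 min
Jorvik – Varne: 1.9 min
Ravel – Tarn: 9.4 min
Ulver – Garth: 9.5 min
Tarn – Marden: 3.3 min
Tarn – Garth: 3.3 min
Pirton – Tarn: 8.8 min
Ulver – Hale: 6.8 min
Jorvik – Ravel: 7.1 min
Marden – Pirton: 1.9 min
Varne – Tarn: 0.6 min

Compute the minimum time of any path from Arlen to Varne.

13.4 min

Settle nodes by increasing distance from Arlen:
Arlen: 0
Ravel: 8.6  (via Arlen)
Garth: 9.5  (via Arlen)
Pirton: 12.4  (via Garth)
Tarn: 12.8  (via Garth)
Varne: 13.4  (via Tarn)
Shortest route: Arlen–Garth–Tarn–Varne = 13.4 min.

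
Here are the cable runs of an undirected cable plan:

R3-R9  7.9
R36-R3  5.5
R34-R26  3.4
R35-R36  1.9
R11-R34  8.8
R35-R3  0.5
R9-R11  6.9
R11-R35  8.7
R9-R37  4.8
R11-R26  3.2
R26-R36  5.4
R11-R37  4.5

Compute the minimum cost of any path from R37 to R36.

13.1

Enumerating some paths:
R37 → R9 → R3 → R36: 4.8+7.9+5.5 = 18.2
R37 → R9 → R3 → R35 → R36: 4.8+7.9+0.5+1.9 = 15.1
R37 → R11 → R26 → R36: 4.5+3.2+5.4 = 13.1
R37 → R11 → R35 → R36: 4.5+8.7+1.9 = 15.1
Cheapest is R37 → R11 → R26 → R36 at 13.1.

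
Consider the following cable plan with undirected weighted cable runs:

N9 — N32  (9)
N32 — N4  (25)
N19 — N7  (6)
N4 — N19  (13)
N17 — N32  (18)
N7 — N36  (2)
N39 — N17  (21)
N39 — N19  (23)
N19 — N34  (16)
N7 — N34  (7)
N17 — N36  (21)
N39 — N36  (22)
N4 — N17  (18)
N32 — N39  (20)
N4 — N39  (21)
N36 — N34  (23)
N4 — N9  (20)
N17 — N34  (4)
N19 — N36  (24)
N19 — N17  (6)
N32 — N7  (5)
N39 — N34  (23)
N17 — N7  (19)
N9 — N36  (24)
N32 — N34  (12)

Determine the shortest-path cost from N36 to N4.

21

Settle nodes by increasing distance from N36:
N36: 0
N7: 2  (via N36)
N32: 7  (via N7)
N19: 8  (via N7)
N34: 9  (via N7)
N17: 13  (via N34)
N9: 16  (via N32)
N4: 21  (via N19)
Shortest route: N36–N7–N19–N4 = 21.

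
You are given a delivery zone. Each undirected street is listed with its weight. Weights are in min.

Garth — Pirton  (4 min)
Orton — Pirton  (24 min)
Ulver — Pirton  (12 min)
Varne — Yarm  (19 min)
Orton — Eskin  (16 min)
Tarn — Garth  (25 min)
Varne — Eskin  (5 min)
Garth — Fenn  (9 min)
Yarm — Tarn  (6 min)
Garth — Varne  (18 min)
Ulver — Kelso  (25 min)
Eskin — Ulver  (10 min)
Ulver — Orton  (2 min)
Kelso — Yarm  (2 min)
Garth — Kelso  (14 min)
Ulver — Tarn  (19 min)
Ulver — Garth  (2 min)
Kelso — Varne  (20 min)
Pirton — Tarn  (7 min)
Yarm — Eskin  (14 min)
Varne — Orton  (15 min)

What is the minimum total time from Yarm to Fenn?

25 min

Enumerating some paths:
Yarm–Kelso–Garth–Fenn: 2+14+9 = 25
Yarm–Tarn–Pirton–Garth–Fenn: 6+7+4+9 = 26
Yarm–Eskin–Ulver–Garth–Fenn: 14+10+2+9 = 35
The minimum is 25 min via Yarm–Kelso–Garth–Fenn.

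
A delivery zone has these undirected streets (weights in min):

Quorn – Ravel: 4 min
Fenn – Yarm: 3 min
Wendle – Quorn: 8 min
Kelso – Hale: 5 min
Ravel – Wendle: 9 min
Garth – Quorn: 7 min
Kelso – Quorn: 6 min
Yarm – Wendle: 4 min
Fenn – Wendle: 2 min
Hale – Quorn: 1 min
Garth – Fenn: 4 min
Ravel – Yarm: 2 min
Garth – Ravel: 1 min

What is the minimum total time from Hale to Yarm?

7 min

Shortest distances from Hale:
Hale: 0
Quorn: 1  (via Hale)
Kelso: 5  (via Hale)
Ravel: 5  (via Quorn)
Garth: 6  (via Ravel)
Yarm: 7  (via Ravel)
Shortest route: Hale → Quorn → Ravel → Yarm = 7 min.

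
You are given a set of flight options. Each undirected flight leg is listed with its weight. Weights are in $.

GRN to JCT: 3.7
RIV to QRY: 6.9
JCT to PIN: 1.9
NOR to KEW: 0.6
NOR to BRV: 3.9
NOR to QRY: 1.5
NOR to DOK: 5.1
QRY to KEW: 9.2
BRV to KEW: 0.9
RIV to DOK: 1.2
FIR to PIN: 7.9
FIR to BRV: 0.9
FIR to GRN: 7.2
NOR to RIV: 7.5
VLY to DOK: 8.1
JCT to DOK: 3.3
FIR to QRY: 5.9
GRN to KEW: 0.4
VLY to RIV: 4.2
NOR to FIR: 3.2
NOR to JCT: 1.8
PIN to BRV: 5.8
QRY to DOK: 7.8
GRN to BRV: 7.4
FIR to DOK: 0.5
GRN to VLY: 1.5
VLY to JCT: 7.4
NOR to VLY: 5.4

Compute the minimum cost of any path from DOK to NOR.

Enumerating some paths:
DOK–FIR–NOR: 0.5+3.2 = 3.7
DOK–FIR–BRV–KEW–NOR: 0.5+0.9+0.9+0.6 = 2.9
DOK–JCT–NOR: 3.3+1.8 = 5.1
DOK–NOR: 5.1 = 5.1
Cheapest is DOK–FIR–BRV–KEW–NOR at $2.9.

$2.9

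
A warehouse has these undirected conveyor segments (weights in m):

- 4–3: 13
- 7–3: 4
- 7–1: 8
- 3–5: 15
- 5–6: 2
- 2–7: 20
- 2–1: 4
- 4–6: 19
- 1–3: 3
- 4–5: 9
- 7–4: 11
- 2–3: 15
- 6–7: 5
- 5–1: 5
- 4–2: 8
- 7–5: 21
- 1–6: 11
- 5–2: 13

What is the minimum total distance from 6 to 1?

7 m

Shortest distances from 6:
6: 0
5: 2  (via 6)
7: 5  (via 6)
1: 7  (via 5)
Shortest route: 6 → 5 → 1 = 7 m.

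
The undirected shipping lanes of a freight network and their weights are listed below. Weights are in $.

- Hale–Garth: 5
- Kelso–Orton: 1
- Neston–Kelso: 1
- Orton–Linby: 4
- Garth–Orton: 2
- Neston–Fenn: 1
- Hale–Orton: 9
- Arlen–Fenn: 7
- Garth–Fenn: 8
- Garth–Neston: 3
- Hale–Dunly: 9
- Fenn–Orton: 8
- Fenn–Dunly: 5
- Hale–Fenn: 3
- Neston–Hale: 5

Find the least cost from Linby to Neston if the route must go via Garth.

Best Linby to Garth: Linby → Orton → Garth costing 6
Shortest Garth→Neston: Garth → Neston = 3
Total via Garth: 6 + 3 = $9.

$9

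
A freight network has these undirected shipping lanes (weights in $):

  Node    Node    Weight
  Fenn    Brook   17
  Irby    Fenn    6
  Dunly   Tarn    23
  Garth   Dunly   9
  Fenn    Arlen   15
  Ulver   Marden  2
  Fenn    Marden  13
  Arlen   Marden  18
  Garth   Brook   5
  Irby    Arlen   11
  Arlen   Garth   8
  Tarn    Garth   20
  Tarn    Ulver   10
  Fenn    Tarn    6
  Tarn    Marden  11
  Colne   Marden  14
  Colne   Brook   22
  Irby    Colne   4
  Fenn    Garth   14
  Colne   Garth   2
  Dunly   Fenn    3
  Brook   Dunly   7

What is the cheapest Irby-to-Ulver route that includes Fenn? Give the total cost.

Shortest Irby→Fenn: Irby → Fenn = 6
Shortest Fenn→Ulver: Fenn → Marden → Ulver = 15
Total via Fenn: 6 + 15 = $21.

$21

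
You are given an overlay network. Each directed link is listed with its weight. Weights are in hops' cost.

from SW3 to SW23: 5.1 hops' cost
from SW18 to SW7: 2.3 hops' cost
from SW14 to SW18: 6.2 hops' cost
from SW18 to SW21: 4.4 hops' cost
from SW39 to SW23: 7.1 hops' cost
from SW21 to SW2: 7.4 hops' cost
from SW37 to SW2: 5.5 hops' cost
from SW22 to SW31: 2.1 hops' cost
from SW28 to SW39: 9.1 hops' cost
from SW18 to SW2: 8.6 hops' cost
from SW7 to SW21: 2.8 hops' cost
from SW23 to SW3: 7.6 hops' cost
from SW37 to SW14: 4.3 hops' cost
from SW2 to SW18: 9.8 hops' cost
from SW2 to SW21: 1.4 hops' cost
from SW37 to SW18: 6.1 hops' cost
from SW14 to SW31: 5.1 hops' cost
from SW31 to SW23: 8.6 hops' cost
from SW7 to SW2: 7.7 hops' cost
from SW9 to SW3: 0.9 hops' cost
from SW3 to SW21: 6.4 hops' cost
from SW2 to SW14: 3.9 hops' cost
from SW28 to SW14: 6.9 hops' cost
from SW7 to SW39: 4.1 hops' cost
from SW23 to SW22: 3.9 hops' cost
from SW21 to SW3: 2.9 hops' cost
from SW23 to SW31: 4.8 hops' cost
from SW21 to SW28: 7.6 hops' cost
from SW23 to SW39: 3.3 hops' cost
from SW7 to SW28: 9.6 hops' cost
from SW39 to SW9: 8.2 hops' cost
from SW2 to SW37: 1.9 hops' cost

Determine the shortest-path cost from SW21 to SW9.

19.5 hops' cost

Enumerating some paths:
SW21 → SW3 → SW23 → SW39 → SW9: 2.9+5.1+3.3+8.2 = 19.5
SW21 → SW28 → SW39 → SW9: 7.6+9.1+8.2 = 24.9
The minimum is 19.5 hops' cost via SW21 → SW3 → SW23 → SW39 → SW9.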